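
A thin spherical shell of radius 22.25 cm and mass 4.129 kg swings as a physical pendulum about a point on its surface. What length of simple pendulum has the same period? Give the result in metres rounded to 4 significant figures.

The equivalent simple-pendulum length is L_eq = I/(md), where I is about the pivot and d = 0.22250 m.
I_cm = (2/3)mR² = 0.13627 kg·m², so I = I_cm + md² = 0.13627 + 0.20441 = 0.34069 kg·m².
L_eq = 0.34069/(4.129 × 0.22250) = 0.3708 m.

0.3708 m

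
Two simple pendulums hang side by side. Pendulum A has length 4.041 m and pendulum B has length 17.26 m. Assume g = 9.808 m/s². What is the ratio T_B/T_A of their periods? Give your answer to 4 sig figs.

2.067

T ∝ √L, so T_B/T_A = √(L_B/L_A) = √(17.26/4.041) = 2.067.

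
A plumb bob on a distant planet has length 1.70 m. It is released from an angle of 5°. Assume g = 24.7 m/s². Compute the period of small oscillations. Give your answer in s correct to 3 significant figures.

1.65 s

T = 2π√(L/g) = 2π√(1.70/24.7) = 2π × 0.2623 = 1.65 s.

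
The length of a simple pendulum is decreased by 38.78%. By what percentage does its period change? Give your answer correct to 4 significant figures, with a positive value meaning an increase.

-21.76%

T ∝ √L, so T'/T = √(0.61220) = 0.78243.
Percentage change in T = (0.78243 − 1) × 100% = -21.76%.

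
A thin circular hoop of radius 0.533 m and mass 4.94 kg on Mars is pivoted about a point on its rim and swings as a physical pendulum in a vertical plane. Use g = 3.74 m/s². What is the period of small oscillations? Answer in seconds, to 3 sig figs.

3.35 s

I_cm = mr² = 1.403 kg·m². The pivot is at distance d = 0.533 m from the centre of mass.
By the parallel-axis theorem, I = I_cm + md² = 1.403 + 1.403 = 2.807 kg·m².
T = 2π√(I/(mgd)) = 2π√(2.807/(4.94 × 3.74 × 0.533)) = 3.35 s.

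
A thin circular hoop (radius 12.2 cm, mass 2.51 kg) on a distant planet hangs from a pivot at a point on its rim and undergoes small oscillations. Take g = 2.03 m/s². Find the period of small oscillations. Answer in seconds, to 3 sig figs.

I_cm = mr² = 0.03736 kg·m². The pivot is at distance d = 0.122 m from the centre of mass.
By the parallel-axis theorem, I = I_cm + md² = 0.03736 + 0.03736 = 0.07472 kg·m².
T = 2π√(I/(mgd)) = 2π√(0.07472/(2.51 × 2.03 × 0.122)) = 2.18 s.

2.18 s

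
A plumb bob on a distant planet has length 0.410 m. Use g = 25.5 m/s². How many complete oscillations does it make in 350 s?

T = 2π√(L/g) = 2π√(0.410/25.5) = 0.7967 s.
Number of complete oscillations = ⌊350/0.7967⌋ = ⌊439.3⌋ = 439.

439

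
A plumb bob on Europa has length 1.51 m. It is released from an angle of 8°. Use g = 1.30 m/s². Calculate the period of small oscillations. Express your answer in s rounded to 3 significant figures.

T = 2π√(L/g) = 2π√(1.51/1.30) = 2π × 1.078 = 6.77 s.

6.77 s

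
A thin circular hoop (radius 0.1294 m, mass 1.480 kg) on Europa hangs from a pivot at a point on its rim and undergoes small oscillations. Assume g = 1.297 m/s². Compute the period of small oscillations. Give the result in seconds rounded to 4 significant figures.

2.807 s

I_cm = mr² = 0.024782 kg·m². The pivot is at distance d = 0.1294 m from the centre of mass.
By the parallel-axis theorem, I = I_cm + md² = 0.024782 + 0.024782 = 0.049563 kg·m².
T = 2π√(I/(mgd)) = 2π√(0.049563/(1.480 × 1.297 × 0.1294)) = 2.807 s.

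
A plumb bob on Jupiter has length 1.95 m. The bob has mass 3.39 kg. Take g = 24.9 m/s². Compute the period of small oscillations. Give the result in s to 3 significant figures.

T = 2π√(L/g) = 2π√(1.95/24.9) = 2π × 0.2798 = 1.76 s.

1.76 s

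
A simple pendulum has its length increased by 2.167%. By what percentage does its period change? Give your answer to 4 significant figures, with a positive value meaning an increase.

1.078%

T ∝ √L, so T'/T = √(1.0217) = 1.0108.
Percentage change in T = (1.0108 − 1) × 100% = 1.078%.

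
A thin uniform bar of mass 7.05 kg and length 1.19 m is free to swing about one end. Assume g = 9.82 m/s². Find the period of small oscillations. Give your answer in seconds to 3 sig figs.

For a physical pendulum T = 2π√(I/(mgd)), with d = 0.5950 m from pivot to centre of mass.
I_cm = mL²/12 = 7.05 × 1.19²/12 = 0.8320 kg·m²; I = I_cm + md² = 0.8320 + 7.05 × 0.5950² = 3.328 kg·m².
T = 2π√(3.328/(7.05 × 9.82 × 0.5950)) = 1.79 s.

1.79 s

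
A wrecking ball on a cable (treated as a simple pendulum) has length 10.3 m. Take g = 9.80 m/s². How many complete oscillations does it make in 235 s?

T = 2π√(L/g) = 2π√(10.3/9.80) = 6.441 s.
Number of complete oscillations = ⌊235/6.441⌋ = ⌊36.48⌋ = 36.

36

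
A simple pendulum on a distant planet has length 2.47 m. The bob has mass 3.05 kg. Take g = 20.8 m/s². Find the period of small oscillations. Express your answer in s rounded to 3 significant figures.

T = 2π√(L/g) = 2π√(2.47/20.8) = 2π × 0.3446 = 2.17 s.

2.17 s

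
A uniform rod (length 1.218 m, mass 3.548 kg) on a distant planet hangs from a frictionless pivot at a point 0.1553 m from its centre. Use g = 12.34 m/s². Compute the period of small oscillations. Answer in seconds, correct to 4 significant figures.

For a physical pendulum T = 2π√(I/(mgd)), with d = 0.15530 m from pivot to centre of mass.
I_cm = mL²/12 = 3.548 × 1.218²/12 = 0.43863 kg·m²; I = I_cm + md² = 0.43863 + 3.548 × 0.15530² = 0.52420 kg·m².
T = 2π√(0.52420/(3.548 × 12.34 × 0.15530)) = 1.745 s.

1.745 s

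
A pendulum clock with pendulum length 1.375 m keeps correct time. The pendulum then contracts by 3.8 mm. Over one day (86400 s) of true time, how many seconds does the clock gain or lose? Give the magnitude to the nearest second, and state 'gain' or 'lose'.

gain 120 s

T ∝ √L, so T'/T = √(1.37120/1.375) = 0.998617.
In 86400 s of true time the clock registers 86400/0.998617 = 86519.6 s, so it gains 120 s.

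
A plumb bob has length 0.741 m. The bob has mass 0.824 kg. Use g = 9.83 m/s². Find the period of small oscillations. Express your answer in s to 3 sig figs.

T = 2π√(L/g) = 2π√(0.741/9.83) = 2π × 0.2746 = 1.73 s.

1.73 s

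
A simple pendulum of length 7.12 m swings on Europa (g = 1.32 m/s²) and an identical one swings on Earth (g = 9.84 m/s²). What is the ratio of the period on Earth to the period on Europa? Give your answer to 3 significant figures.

T ∝ 1/√g, so T₂/T₁ = √(g₁/g₂) = √(1.32/9.84) = 0.366.

0.366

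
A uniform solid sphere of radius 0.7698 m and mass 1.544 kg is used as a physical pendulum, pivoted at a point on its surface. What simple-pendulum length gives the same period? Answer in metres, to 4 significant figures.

1.078 m

The equivalent simple-pendulum length is L_eq = I/(md), where I is about the pivot and d = 0.76980 m.
I_cm = (2/5)mR² = 0.36598 kg·m², so I = I_cm + md² = 0.36598 + 0.91496 = 1.2809 kg·m².
L_eq = 1.2809/(1.544 × 0.76980) = 1.078 m.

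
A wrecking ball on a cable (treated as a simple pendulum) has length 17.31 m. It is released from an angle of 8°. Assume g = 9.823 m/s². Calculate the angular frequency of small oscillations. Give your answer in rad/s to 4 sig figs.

0.7533 rad/s

ω = √(g/L) = √(9.823/17.31) = 0.7533 rad/s.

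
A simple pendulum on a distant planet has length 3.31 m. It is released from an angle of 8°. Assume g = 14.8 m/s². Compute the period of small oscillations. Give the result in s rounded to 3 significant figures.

T = 2π√(L/g) = 2π√(3.31/14.8) = 2π × 0.4729 = 2.97 s.

2.97 s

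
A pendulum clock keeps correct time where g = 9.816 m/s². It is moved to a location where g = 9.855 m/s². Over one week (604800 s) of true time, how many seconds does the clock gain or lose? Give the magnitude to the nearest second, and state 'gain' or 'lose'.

The clock's period scales as T ∝ 1/√g, so T'/T = √(9.816/9.855) = 0.998019.
In 604800 s of true time the clock registers 604800/0.998019 = 606000.3 s, so it gains 1200 s.

gain 1200 s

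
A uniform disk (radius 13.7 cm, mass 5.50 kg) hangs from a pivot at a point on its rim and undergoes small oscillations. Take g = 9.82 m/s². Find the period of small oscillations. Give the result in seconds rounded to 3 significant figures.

I_cm = ½mr² = 0.05161 kg·m². The pivot is at distance d = 0.137 m from the centre of mass.
By the parallel-axis theorem, I = I_cm + md² = 0.05161 + 0.1032 = 0.1548 kg·m².
T = 2π√(I/(mgd)) = 2π√(0.1548/(5.50 × 9.82 × 0.137)) = 0.909 s.

0.909 s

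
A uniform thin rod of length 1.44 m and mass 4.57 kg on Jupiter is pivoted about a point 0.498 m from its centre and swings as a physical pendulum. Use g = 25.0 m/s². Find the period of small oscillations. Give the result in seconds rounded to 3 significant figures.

For a physical pendulum T = 2π√(I/(mgd)), with d = 0.4980 m from pivot to centre of mass.
I_cm = mL²/12 = 4.57 × 1.44²/12 = 0.7897 kg·m²; I = I_cm + md² = 0.7897 + 4.57 × 0.4980² = 1.923 kg·m².
T = 2π√(1.923/(4.57 × 25.0 × 0.4980)) = 1.16 s.

1.16 s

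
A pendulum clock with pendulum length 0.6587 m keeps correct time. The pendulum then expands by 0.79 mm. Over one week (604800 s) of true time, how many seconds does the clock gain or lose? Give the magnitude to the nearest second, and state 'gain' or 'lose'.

T ∝ √L, so T'/T = √(0.65949/0.6587) = 1.00060.
In 604800 s of true time the clock registers 604800/1.00060 = 604437.6 s, so it loses 362 s.

lose 362 s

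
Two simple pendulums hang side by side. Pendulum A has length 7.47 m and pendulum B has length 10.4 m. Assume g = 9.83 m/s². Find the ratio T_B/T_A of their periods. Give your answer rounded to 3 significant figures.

1.18

T ∝ √L, so T_B/T_A = √(L_B/L_A) = √(10.4/7.47) = 1.18.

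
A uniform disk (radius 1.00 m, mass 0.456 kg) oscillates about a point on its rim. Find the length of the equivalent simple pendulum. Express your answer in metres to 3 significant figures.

1.50 m

The equivalent simple-pendulum length is L_eq = I/(md), where I is about the pivot and d = 1.000 m.
I_cm = ½mR² = 0.2280 kg·m², so I = I_cm + md² = 0.2280 + 0.4560 = 0.6840 kg·m².
L_eq = 0.6840/(0.456 × 1.000) = 1.50 m.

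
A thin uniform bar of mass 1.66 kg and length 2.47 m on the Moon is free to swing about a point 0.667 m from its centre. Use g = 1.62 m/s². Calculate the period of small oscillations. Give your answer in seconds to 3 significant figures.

For a physical pendulum T = 2π√(I/(mgd)), with d = 0.6670 m from pivot to centre of mass.
I_cm = mL²/12 = 1.66 × 2.47²/12 = 0.8440 kg·m²; I = I_cm + md² = 0.8440 + 1.66 × 0.6670² = 1.582 kg·m².
T = 2π√(1.582/(1.66 × 1.62 × 0.6670)) = 5.90 s.

5.90 s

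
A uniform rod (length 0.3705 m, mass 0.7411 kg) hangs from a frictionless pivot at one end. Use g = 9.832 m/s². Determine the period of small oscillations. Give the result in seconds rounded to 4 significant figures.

For a physical pendulum T = 2π√(I/(mgd)), with d = 0.18525 m from pivot to centre of mass.
I_cm = mL²/12 = 0.7411 × 0.3705²/12 = 0.0084776 kg·m²; I = I_cm + md² = 0.0084776 + 0.7411 × 0.18525² = 0.033910 kg·m².
T = 2π√(0.033910/(0.7411 × 9.832 × 0.18525)) = 0.9959 s.

0.9959 s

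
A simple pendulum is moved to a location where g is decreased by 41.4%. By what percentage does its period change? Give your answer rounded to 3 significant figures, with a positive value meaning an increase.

30.6%

T ∝ 1/√g, so T'/T = 1/√(0.5860) = 1.306.
Percentage change in T = (1.306 − 1) × 100% = 30.6%.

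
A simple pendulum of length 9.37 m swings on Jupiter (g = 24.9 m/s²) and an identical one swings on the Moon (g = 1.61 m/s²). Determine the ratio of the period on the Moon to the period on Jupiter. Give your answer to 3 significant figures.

T ∝ 1/√g, so T₂/T₁ = √(g₁/g₂) = √(24.9/1.61) = 3.93.

3.93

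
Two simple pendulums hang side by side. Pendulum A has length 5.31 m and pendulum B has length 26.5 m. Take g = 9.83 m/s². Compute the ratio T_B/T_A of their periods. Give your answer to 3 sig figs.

T ∝ √L, so T_B/T_A = √(L_B/L_A) = √(26.5/5.31) = 2.23.

2.23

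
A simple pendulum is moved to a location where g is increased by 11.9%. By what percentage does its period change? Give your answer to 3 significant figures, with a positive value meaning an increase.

-5.47%

T ∝ 1/√g, so T'/T = 1/√(1.119) = 0.9453.
Percentage change in T = (0.9453 − 1) × 100% = -5.47%.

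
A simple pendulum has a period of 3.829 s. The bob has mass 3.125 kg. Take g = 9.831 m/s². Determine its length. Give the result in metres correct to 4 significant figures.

3.651 m

From T = 2π√(L/g), L = gT²/(4π²) = 9.831 × 3.8290²/(4π²) = 3.651 m.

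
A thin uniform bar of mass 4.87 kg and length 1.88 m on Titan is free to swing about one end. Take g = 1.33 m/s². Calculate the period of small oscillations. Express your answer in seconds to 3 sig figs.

6.10 s

For a physical pendulum T = 2π√(I/(mgd)), with d = 0.9400 m from pivot to centre of mass.
I_cm = mL²/12 = 4.87 × 1.88²/12 = 1.434 kg·m²; I = I_cm + md² = 1.434 + 4.87 × 0.9400² = 5.738 kg·m².
T = 2π√(5.738/(4.87 × 1.33 × 0.9400)) = 6.10 s.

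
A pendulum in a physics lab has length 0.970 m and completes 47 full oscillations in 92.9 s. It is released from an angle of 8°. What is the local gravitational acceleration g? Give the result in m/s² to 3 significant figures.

T = 92.9/47 = 1.977 s.
From T = 2π√(L/g), g = 4π²L/T² = 4π² × 0.970/1.977² = 9.80 m/s².

9.80 m/s²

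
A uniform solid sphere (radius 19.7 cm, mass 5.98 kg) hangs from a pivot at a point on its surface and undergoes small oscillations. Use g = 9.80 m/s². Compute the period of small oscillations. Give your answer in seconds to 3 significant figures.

1.05 s

I_cm = (2/5)mr² = 0.09283 kg·m². The pivot is at distance d = 0.197 m from the centre of mass.
By the parallel-axis theorem, I = I_cm + md² = 0.09283 + 0.2321 = 0.3249 kg·m².
T = 2π√(I/(mgd)) = 2π√(0.3249/(5.98 × 9.80 × 0.197)) = 1.05 s.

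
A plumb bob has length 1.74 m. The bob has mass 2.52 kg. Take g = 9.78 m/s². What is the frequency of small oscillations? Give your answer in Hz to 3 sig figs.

T = 2π√(L/g) = 2π√(1.74/9.78) = 2.650 s, so f = 1/T = 0.377 Hz.

0.377 Hz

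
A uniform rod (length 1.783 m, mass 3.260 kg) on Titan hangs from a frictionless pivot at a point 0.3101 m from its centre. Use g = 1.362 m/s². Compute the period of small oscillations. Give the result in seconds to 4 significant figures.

For a physical pendulum T = 2π√(I/(mgd)), with d = 0.31010 m from pivot to centre of mass.
I_cm = mL²/12 = 3.260 × 1.783²/12 = 0.86365 kg·m²; I = I_cm + md² = 0.86365 + 3.260 × 0.31010² = 1.1771 kg·m².
T = 2π√(1.1771/(3.260 × 1.362 × 0.31010)) = 5.810 s.

5.810 s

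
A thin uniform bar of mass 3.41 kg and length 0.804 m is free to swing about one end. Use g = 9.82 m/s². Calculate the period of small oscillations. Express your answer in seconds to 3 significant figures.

1.47 s

For a physical pendulum T = 2π√(I/(mgd)), with d = 0.4020 m from pivot to centre of mass.
I_cm = mL²/12 = 3.41 × 0.804²/12 = 0.1837 kg·m²; I = I_cm + md² = 0.1837 + 3.41 × 0.4020² = 0.7348 kg·m².
T = 2π√(0.7348/(3.41 × 9.82 × 0.4020)) = 1.47 s.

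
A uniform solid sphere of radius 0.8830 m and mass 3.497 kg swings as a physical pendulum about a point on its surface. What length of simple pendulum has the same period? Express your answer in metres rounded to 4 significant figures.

1.236 m

The equivalent simple-pendulum length is L_eq = I/(md), where I is about the pivot and d = 0.88300 m.
I_cm = (2/5)mR² = 1.0906 kg·m², so I = I_cm + md² = 1.0906 + 2.7266 = 3.8172 kg·m².
L_eq = 3.8172/(3.497 × 0.88300) = 1.236 m.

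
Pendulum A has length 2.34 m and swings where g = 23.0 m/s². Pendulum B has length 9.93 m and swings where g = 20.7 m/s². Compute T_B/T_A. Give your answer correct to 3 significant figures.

T = 2π√(L/g), so T_B/T_A = √((L_B/g_B)/(L_A/g_A)) = √((9.93/20.7)/(2.34/23.0)) = 2.17.

2.17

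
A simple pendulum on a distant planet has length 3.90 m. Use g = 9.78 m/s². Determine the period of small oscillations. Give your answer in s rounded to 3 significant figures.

3.97 s

T = 2π√(L/g) = 2π√(3.90/9.78) = 2π × 0.6315 = 3.97 s.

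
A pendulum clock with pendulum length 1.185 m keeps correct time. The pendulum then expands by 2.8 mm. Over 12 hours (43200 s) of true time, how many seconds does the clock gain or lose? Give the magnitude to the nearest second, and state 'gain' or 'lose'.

lose 51 s

T ∝ √L, so T'/T = √(1.18780/1.185) = 1.00118.
In 43200 s of true time the clock registers 43200/1.00118 = 43149.1 s, so it loses 51 s.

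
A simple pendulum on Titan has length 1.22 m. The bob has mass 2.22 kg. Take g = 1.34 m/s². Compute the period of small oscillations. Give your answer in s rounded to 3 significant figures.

T = 2π√(L/g) = 2π√(1.22/1.34) = 2π × 0.9542 = 6.00 s.

6.00 s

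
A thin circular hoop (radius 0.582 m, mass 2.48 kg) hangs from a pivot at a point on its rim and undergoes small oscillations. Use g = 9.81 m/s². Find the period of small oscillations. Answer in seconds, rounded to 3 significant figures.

2.16 s

I_cm = mr² = 0.8400 kg·m². The pivot is at distance d = 0.582 m from the centre of mass.
By the parallel-axis theorem, I = I_cm + md² = 0.8400 + 0.8400 = 1.680 kg·m².
T = 2π√(I/(mgd)) = 2π√(1.680/(2.48 × 9.81 × 0.582)) = 2.16 s.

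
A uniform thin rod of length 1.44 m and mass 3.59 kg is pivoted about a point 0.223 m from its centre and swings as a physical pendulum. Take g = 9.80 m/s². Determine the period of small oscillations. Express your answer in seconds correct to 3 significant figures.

For a physical pendulum T = 2π√(I/(mgd)), with d = 0.2230 m from pivot to centre of mass.
I_cm = mL²/12 = 3.59 × 1.44²/12 = 0.6204 kg·m²; I = I_cm + md² = 0.6204 + 3.59 × 0.2230² = 0.7989 kg·m².
T = 2π√(0.7989/(3.59 × 9.80 × 0.2230)) = 2.00 s.

2.00 s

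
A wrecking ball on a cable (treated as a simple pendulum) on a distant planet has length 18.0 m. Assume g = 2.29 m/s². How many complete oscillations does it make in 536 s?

T = 2π√(L/g) = 2π√(18.0/2.29) = 17.62 s.
Number of complete oscillations = ⌊536/17.62⌋ = ⌊30.43⌋ = 30.

30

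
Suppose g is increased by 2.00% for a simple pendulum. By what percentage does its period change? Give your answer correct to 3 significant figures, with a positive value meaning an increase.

-0.985%

T ∝ 1/√g, so T'/T = 1/√(1.020) = 0.9901.
Percentage change in T = (0.9901 − 1) × 100% = -0.985%.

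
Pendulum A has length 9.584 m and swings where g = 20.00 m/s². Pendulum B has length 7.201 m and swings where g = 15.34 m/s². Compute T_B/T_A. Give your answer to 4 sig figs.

T = 2π√(L/g), so T_B/T_A = √((L_B/g_B)/(L_A/g_A)) = √((7.201/15.34)/(9.584/20.00)) = 0.9897.

0.9897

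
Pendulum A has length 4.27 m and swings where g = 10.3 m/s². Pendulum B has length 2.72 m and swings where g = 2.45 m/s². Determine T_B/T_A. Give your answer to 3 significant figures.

1.64

T = 2π√(L/g), so T_B/T_A = √((L_B/g_B)/(L_A/g_A)) = √((2.72/2.45)/(4.27/10.3)) = 1.64.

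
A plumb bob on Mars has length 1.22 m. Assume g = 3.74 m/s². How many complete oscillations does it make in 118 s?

T = 2π√(L/g) = 2π√(1.22/3.74) = 3.589 s.
Number of complete oscillations = ⌊118/3.589⌋ = ⌊32.88⌋ = 32.

32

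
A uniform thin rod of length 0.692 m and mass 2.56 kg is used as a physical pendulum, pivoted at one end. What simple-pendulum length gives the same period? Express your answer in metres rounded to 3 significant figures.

The equivalent simple-pendulum length is L_eq = I/(md), where I is about the pivot and d = 0.3460 m.
I_cm = (1/12)mL² = 0.1022 kg·m², so I = I_cm + md² = 0.1022 + 0.3065 = 0.4086 kg·m².
L_eq = 0.4086/(2.56 × 0.3460) = 0.461 m.

0.461 m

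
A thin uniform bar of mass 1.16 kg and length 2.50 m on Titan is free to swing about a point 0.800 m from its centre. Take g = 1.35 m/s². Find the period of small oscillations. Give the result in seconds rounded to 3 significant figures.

6.51 s

For a physical pendulum T = 2π√(I/(mgd)), with d = 0.8000 m from pivot to centre of mass.
I_cm = mL²/12 = 1.16 × 2.50²/12 = 0.6042 kg·m²; I = I_cm + md² = 0.6042 + 1.16 × 0.8000² = 1.347 kg·m².
T = 2π√(1.347/(1.16 × 1.35 × 0.8000)) = 6.51 s.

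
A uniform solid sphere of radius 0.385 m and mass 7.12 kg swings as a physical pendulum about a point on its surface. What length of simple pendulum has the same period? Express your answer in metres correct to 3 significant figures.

The equivalent simple-pendulum length is L_eq = I/(md), where I is about the pivot and d = 0.3850 m.
I_cm = (2/5)mR² = 0.4221 kg·m², so I = I_cm + md² = 0.4221 + 1.055 = 1.478 kg·m².
L_eq = 1.478/(7.12 × 0.3850) = 0.539 m.

0.539 m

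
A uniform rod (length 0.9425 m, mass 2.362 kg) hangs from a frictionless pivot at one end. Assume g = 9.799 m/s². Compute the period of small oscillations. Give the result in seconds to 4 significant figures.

1.591 s

For a physical pendulum T = 2π√(I/(mgd)), with d = 0.47125 m from pivot to centre of mass.
I_cm = mL²/12 = 2.362 × 0.9425²/12 = 0.17485 kg·m²; I = I_cm + md² = 0.17485 + 2.362 × 0.47125² = 0.69939 kg·m².
T = 2π√(0.69939/(2.362 × 9.799 × 0.47125)) = 1.591 s.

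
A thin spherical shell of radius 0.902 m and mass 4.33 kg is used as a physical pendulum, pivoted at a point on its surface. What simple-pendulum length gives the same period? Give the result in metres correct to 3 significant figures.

The equivalent simple-pendulum length is L_eq = I/(md), where I is about the pivot and d = 0.9020 m.
I_cm = (2/3)mR² = 2.349 kg·m², so I = I_cm + md² = 2.349 + 3.523 = 5.872 kg·m².
L_eq = 5.872/(4.33 × 0.9020) = 1.50 m.

1.50 m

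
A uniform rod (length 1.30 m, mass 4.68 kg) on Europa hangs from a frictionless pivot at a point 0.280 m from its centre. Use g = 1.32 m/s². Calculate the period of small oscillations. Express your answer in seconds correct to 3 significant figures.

4.84 s

For a physical pendulum T = 2π√(I/(mgd)), with d = 0.2800 m from pivot to centre of mass.
I_cm = mL²/12 = 4.68 × 1.30²/12 = 0.6591 kg·m²; I = I_cm + md² = 0.6591 + 4.68 × 0.2800² = 1.026 kg·m².
T = 2π√(1.026/(4.68 × 1.32 × 0.2800)) = 4.84 s.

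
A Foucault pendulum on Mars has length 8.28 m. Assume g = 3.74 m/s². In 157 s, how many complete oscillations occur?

T = 2π√(L/g) = 2π√(8.28/3.74) = 9.349 s.
Number of complete oscillations = ⌊157/9.349⌋ = ⌊16.79⌋ = 16.

16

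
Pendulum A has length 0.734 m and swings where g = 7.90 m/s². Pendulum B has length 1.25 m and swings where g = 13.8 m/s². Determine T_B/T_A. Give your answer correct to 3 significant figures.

0.987

T = 2π√(L/g), so T_B/T_A = √((L_B/g_B)/(L_A/g_A)) = √((1.25/13.8)/(0.734/7.90)) = 0.987.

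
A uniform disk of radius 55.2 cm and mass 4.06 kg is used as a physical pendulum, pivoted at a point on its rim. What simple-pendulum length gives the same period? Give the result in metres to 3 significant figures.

The equivalent simple-pendulum length is L_eq = I/(md), where I is about the pivot and d = 0.5520 m.
I_cm = ½mR² = 0.6185 kg·m², so I = I_cm + md² = 0.6185 + 1.237 = 1.856 kg·m².
L_eq = 1.856/(4.06 × 0.5520) = 0.828 m.

0.828 m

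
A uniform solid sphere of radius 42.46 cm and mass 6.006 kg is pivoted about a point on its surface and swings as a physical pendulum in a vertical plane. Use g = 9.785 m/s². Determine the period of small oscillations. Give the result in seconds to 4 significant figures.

I_cm = (2/5)mr² = 0.43312 kg·m². The pivot is at distance d = 0.4246 m from the centre of mass.
By the parallel-axis theorem, I = I_cm + md² = 0.43312 + 1.0828 = 1.5159 kg·m².
T = 2π√(I/(mgd)) = 2π√(1.5159/(6.006 × 9.785 × 0.4246)) = 1.549 s.

1.549 s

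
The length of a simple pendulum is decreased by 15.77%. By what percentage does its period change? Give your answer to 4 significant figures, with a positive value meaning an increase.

T ∝ √L, so T'/T = √(0.84230) = 0.91777.
Percentage change in T = (0.91777 − 1) × 100% = -8.223%.

-8.223%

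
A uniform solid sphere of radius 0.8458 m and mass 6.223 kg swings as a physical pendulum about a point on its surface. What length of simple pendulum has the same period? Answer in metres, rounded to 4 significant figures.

1.184 m

The equivalent simple-pendulum length is L_eq = I/(md), where I is about the pivot and d = 0.84580 m.
I_cm = (2/5)mR² = 1.7807 kg·m², so I = I_cm + md² = 1.7807 + 4.4518 = 6.2325 kg·m².
L_eq = 6.2325/(6.223 × 0.84580) = 1.184 m.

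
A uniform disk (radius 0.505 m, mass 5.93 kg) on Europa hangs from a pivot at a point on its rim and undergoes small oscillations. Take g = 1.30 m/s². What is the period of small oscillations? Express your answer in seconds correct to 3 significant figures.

I_cm = ½mr² = 0.7561 kg·m². The pivot is at distance d = 0.505 m from the centre of mass.
By the parallel-axis theorem, I = I_cm + md² = 0.7561 + 1.512 = 2.268 kg·m².
T = 2π√(I/(mgd)) = 2π√(2.268/(5.93 × 1.30 × 0.505)) = 4.80 s.

4.80 s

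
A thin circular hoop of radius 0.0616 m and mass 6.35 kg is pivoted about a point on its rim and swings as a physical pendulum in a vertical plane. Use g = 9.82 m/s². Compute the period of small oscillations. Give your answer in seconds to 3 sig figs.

0.704 s

I_cm = mr² = 0.02410 kg·m². The pivot is at distance d = 0.0616 m from the centre of mass.
By the parallel-axis theorem, I = I_cm + md² = 0.02410 + 0.02410 = 0.04819 kg·m².
T = 2π√(I/(mgd)) = 2π√(0.04819/(6.35 × 9.82 × 0.0616)) = 0.704 s.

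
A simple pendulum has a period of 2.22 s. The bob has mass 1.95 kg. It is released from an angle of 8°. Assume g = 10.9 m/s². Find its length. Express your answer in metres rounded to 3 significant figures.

1.36 m

From T = 2π√(L/g), L = gT²/(4π²) = 10.9 × 2.220²/(4π²) = 1.36 m.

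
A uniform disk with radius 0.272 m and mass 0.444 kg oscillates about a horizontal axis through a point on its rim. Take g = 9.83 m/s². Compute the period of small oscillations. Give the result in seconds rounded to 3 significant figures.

1.28 s

I_cm = ½mr² = 0.01642 kg·m². The pivot is at distance d = 0.272 m from the centre of mass.
By the parallel-axis theorem, I = I_cm + md² = 0.01642 + 0.03285 = 0.04927 kg·m².
T = 2π√(I/(mgd)) = 2π√(0.04927/(0.444 × 9.83 × 0.272)) = 1.28 s.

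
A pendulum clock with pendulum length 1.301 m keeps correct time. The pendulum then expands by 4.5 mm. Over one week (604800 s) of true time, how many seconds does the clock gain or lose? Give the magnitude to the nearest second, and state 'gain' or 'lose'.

T ∝ √L, so T'/T = √(1.30550/1.301) = 1.00173.
In 604800 s of true time the clock registers 604800/1.00173 = 603756.7 s, so it loses 1043 s.

lose 1043 s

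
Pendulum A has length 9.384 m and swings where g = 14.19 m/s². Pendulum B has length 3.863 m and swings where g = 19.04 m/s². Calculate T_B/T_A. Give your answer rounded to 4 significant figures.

0.5539

T = 2π√(L/g), so T_B/T_A = √((L_B/g_B)/(L_A/g_A)) = √((3.863/19.04)/(9.384/14.19)) = 0.5539.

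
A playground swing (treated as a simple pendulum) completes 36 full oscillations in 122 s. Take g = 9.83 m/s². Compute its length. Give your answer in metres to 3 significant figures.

2.86 m

T = 122/36 = 3.389 s.
From T = 2π√(L/g), L = gT²/(4π²) = 9.83 × 3.389²/(4π²) = 2.86 m.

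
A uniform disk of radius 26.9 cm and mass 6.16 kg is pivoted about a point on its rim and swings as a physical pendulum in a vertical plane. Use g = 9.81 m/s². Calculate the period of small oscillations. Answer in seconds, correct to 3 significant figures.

I_cm = ½mr² = 0.2229 kg·m². The pivot is at distance d = 0.269 m from the centre of mass.
By the parallel-axis theorem, I = I_cm + md² = 0.2229 + 0.4457 = 0.6686 kg·m².
T = 2π√(I/(mgd)) = 2π√(0.6686/(6.16 × 9.81 × 0.269)) = 1.27 s.

1.27 s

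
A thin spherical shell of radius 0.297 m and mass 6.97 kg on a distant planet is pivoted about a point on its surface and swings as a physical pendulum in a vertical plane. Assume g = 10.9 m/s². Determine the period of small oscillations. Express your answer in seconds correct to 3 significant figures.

I_cm = (2/3)mr² = 0.4099 kg·m². The pivot is at distance d = 0.297 m from the centre of mass.
By the parallel-axis theorem, I = I_cm + md² = 0.4099 + 0.6148 = 1.025 kg·m².
T = 2π√(I/(mgd)) = 2π√(1.025/(6.97 × 10.9 × 0.297)) = 1.34 s.

1.34 s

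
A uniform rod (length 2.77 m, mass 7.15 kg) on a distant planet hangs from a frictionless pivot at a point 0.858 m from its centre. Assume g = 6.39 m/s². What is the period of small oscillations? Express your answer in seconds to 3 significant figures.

For a physical pendulum T = 2π√(I/(mgd)), with d = 0.8580 m from pivot to centre of mass.
I_cm = mL²/12 = 7.15 × 2.77²/12 = 4.572 kg·m²; I = I_cm + md² = 4.572 + 7.15 × 0.8580² = 9.835 kg·m².
T = 2π√(9.835/(7.15 × 6.39 × 0.8580)) = 3.15 s.

3.15 s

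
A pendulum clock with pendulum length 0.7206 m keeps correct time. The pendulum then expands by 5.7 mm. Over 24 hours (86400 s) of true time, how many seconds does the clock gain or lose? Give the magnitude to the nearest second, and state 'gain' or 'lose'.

lose 340 s

T ∝ √L, so T'/T = √(0.72630/0.7206) = 1.00395.
In 86400 s of true time the clock registers 86400/1.00395 = 86060.3 s, so it loses 340 s.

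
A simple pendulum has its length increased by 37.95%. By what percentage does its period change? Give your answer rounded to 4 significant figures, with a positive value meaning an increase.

17.45%

T ∝ √L, so T'/T = √(1.3795) = 1.1745.
Percentage change in T = (1.1745 − 1) × 100% = 17.45%.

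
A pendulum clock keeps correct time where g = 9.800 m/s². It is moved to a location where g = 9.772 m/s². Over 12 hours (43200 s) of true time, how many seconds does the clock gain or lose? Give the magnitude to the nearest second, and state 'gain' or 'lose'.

lose 62 s

The clock's period scales as T ∝ 1/√g, so T'/T = √(9.800/9.772) = 1.00143.
In 43200 s of true time the clock registers 43200/1.00143 = 43138.2 s, so it loses 62 s.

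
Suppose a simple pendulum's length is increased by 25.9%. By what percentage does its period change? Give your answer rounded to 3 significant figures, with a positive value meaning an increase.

12.2%

T ∝ √L, so T'/T = √(1.259) = 1.122.
Percentage change in T = (1.122 − 1) × 100% = 12.2%.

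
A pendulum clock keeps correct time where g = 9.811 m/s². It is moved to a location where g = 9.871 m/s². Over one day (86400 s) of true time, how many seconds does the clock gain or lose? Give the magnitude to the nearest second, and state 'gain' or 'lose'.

gain 264 s

The clock's period scales as T ∝ 1/√g, so T'/T = √(9.811/9.871) = 0.996956.
In 86400 s of true time the clock registers 86400/0.996956 = 86663.8 s, so it gains 264 s.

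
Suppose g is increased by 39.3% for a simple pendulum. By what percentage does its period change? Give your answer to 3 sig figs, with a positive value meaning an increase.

-15.3%

T ∝ 1/√g, so T'/T = 1/√(1.393) = 0.8473.
Percentage change in T = (0.8473 − 1) × 100% = -15.3%.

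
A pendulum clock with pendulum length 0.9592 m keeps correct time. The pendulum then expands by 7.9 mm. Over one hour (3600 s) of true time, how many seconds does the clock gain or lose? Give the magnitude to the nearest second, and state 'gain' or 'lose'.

lose 15 s

T ∝ √L, so T'/T = √(0.96710/0.9592) = 1.00411.
In 3600 s of true time the clock registers 3600/1.00411 = 3585.3 s, so it loses 15 s.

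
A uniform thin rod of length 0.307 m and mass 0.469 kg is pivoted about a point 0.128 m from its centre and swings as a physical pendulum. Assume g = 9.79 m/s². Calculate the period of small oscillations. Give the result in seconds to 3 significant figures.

0.874 s

For a physical pendulum T = 2π√(I/(mgd)), with d = 0.1280 m from pivot to centre of mass.
I_cm = mL²/12 = 0.469 × 0.307²/12 = 0.003684 kg·m²; I = I_cm + md² = 0.003684 + 0.469 × 0.1280² = 0.01137 kg·m².
T = 2π√(0.01137/(0.469 × 9.79 × 0.1280)) = 0.874 s.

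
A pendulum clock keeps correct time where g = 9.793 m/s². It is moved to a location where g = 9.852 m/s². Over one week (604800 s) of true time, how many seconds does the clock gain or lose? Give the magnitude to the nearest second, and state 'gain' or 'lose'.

gain 1819 s

The clock's period scales as T ∝ 1/√g, so T'/T = √(9.793/9.852) = 0.997001.
In 604800 s of true time the clock registers 604800/0.997001 = 606619.1 s, so it gains 1819 s.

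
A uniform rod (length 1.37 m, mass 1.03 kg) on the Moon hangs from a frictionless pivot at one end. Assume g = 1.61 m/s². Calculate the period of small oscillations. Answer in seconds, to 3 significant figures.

4.73 s

For a physical pendulum T = 2π√(I/(mgd)), with d = 0.6850 m from pivot to centre of mass.
I_cm = mL²/12 = 1.03 × 1.37²/12 = 0.1611 kg·m²; I = I_cm + md² = 0.1611 + 1.03 × 0.6850² = 0.6444 kg·m².
T = 2π√(0.6444/(1.03 × 1.61 × 0.6850)) = 4.73 s.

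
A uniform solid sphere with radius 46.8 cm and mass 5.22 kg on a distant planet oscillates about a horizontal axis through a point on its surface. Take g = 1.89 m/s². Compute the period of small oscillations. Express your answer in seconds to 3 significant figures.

I_cm = (2/5)mr² = 0.4573 kg·m². The pivot is at distance d = 0.468 m from the centre of mass.
By the parallel-axis theorem, I = I_cm + md² = 0.4573 + 1.143 = 1.601 kg·m².
T = 2π√(I/(mgd)) = 2π√(1.601/(5.22 × 1.89 × 0.468)) = 3.70 s.

3.70 s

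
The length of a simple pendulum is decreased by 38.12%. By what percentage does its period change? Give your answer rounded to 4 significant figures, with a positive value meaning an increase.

T ∝ √L, so T'/T = √(0.61880) = 0.78664.
Percentage change in T = (0.78664 − 1) × 100% = -21.34%.

-21.34%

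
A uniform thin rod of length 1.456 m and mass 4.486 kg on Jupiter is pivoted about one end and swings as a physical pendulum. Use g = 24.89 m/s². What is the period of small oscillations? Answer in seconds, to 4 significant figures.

For a physical pendulum T = 2π√(I/(mgd)), with d = 0.72800 m from pivot to centre of mass.
I_cm = mL²/12 = 4.486 × 1.456²/12 = 0.79250 kg·m²; I = I_cm + md² = 0.79250 + 4.486 × 0.72800² = 3.1700 kg·m².
T = 2π√(3.1700/(4.486 × 24.89 × 0.72800)) = 1.241 s.

1.241 s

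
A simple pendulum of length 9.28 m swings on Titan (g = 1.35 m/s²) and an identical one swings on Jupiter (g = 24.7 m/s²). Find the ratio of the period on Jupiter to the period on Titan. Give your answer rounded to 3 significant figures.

0.234

T ∝ 1/√g, so T₂/T₁ = √(g₁/g₂) = √(1.35/24.7) = 0.234.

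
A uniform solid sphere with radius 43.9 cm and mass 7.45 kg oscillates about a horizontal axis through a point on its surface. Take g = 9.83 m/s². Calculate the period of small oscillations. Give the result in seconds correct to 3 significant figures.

1.57 s

I_cm = (2/5)mr² = 0.5743 kg·m². The pivot is at distance d = 0.439 m from the centre of mass.
By the parallel-axis theorem, I = I_cm + md² = 0.5743 + 1.436 = 2.010 kg·m².
T = 2π√(I/(mgd)) = 2π√(2.010/(7.45 × 9.83 × 0.439)) = 1.57 s.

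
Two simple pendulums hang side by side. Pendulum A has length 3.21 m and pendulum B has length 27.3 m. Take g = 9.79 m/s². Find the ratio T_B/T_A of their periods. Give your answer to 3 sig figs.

2.92

T ∝ √L, so T_B/T_A = √(L_B/L_A) = √(27.3/3.21) = 2.92.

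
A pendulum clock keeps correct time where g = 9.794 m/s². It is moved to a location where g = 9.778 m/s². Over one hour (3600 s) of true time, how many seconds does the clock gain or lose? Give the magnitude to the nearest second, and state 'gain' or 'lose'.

lose 3 s

The clock's period scales as T ∝ 1/√g, so T'/T = √(9.794/9.778) = 1.00082.
In 3600 s of true time the clock registers 3600/1.00082 = 3597.1 s, so it loses 3 s.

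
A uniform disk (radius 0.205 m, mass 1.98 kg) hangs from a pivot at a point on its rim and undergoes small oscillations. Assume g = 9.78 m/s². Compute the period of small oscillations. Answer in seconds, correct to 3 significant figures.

I_cm = ½mr² = 0.04160 kg·m². The pivot is at distance d = 0.205 m from the centre of mass.
By the parallel-axis theorem, I = I_cm + md² = 0.04160 + 0.08321 = 0.1248 kg·m².
T = 2π√(I/(mgd)) = 2π√(0.1248/(1.98 × 9.78 × 0.205)) = 1.11 s.

1.11 s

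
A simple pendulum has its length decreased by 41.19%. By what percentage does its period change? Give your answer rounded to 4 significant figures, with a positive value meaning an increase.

-23.31%

T ∝ √L, so T'/T = √(0.58810) = 0.76688.
Percentage change in T = (0.76688 − 1) × 100% = -23.31%.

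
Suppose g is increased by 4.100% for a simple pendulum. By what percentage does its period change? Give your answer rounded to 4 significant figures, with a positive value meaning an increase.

-1.989%

T ∝ 1/√g, so T'/T = 1/√(1.0410) = 0.98011.
Percentage change in T = (0.98011 − 1) × 100% = -1.989%.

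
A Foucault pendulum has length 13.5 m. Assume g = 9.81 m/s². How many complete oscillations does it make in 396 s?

T = 2π√(L/g) = 2π√(13.5/9.81) = 7.371 s.
Number of complete oscillations = ⌊396/7.371⌋ = ⌊53.73⌋ = 53.

53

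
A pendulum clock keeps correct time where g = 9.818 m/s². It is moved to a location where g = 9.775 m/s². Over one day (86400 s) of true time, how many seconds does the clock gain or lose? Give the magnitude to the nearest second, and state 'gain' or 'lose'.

lose 189 s

The clock's period scales as T ∝ 1/√g, so T'/T = √(9.818/9.775) = 1.00220.
In 86400 s of true time the clock registers 86400/1.00220 = 86210.6 s, so it loses 189 s.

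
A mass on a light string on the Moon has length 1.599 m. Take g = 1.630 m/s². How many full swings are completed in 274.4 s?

T = 2π√(L/g) = 2π√(1.599/1.630) = 6.2232 s.
Number of complete oscillations = ⌊274.4/6.2232⌋ = ⌊44.093⌋ = 44.

44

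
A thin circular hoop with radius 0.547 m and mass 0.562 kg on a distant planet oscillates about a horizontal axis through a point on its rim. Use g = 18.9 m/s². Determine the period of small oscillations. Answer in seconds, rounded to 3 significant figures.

I_cm = mr² = 0.1682 kg·m². The pivot is at distance d = 0.547 m from the centre of mass.
By the parallel-axis theorem, I = I_cm + md² = 0.1682 + 0.1682 = 0.3363 kg·m².
T = 2π√(I/(mgd)) = 2π√(0.3363/(0.562 × 18.9 × 0.547)) = 1.51 s.

1.51 s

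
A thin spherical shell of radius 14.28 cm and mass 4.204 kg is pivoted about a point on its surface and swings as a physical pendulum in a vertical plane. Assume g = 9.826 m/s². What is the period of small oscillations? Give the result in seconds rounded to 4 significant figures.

0.9779 s

I_cm = (2/3)mr² = 0.057152 kg·m². The pivot is at distance d = 0.1428 m from the centre of mass.
By the parallel-axis theorem, I = I_cm + md² = 0.057152 + 0.085727 = 0.14288 kg·m².
T = 2π√(I/(mgd)) = 2π√(0.14288/(4.204 × 9.826 × 0.1428)) = 0.9779 s.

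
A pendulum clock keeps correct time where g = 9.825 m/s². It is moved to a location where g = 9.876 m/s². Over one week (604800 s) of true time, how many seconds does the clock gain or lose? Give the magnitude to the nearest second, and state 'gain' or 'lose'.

The clock's period scales as T ∝ 1/√g, so T'/T = √(9.825/9.876) = 0.997415.
In 604800 s of true time the clock registers 604800/0.997415 = 606367.7 s, so it gains 1568 s.

gain 1568 s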